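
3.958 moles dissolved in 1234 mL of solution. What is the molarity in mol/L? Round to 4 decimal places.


Convert volume to liters: V_L = V_mL / 1000.
V_L = 1234 / 1000 = 1.234 L
M = n / V_L = 3.958 / 1.234
M = 3.20745543 mol/L, rounded to 4 dp:

3.2075 mol/L


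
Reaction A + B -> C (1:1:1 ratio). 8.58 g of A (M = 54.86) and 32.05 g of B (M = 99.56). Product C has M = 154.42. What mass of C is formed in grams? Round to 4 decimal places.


Find moles of each reactant; the smaller value is the limiting reagent in a 1:1:1 reaction, so moles_C equals moles of the limiter.
n_A = mass_A / M_A = 8.58 / 54.86 = 0.156398 mol
n_B = mass_B / M_B = 32.05 / 99.56 = 0.321916 mol
Limiting reagent: A (smaller), n_limiting = 0.156398 mol
mass_C = n_limiting * M_C = 0.156398 * 154.42
mass_C = 24.15097916 g, rounded to 4 dp:

24.1510 g


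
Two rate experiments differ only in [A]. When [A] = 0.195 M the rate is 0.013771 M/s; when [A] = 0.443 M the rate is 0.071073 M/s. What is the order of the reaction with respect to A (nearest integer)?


Rate is proportional to [A]^n, so rate2/rate1 = ([A]2/[A]1)^n. Take logs to solve for n.
rate2/rate1 = 0.071073 / 0.013771 = 5.1611
[A]2/[A]1 = 0.443 / 0.195 = 2.2718
n = ln(5.1611) / ln(2.2718) = 2.0
Nearest integer order:

2


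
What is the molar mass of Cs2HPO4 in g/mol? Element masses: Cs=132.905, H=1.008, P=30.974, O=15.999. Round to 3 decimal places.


M = sum(count * atomic_mass) over atoms.
M = 2*132.905 + 1*1.008 + 1*30.974 + 4*15.999
M = 265.81 + 1.008 + 30.974 + 63.996
M = 361.788 g/mol, rounded to 3 dp:

361.788 g/mol


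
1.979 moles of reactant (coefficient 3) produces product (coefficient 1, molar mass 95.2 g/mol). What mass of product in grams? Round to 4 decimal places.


Use the coefficient ratio to convert reactant moles to product moles, then multiply by the product's molar mass.
moles_P = moles_R * (coeff_P / coeff_R) = 1.979 * (1/3) = 0.659667
mass_P = moles_P * M_P = 0.659667 * 95.2
mass_P = 62.8002984 g, rounded to 4 dp:

62.8003 g


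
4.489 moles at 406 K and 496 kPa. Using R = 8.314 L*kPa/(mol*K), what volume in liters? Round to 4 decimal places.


PV = nRT, solve for V = nRT / P.
nRT = 4.489 * 8.314 * 406 = 15152.5477
V = 15152.5477 / 496
V = 30.54949133 L, rounded to 4 dp:

30.5495 L


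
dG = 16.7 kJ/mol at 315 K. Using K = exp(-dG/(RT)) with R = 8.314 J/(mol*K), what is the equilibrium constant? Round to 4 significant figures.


dG is in kJ/mol; multiply by 1000 to match R in J/(mol*K).
RT = 8.314 * 315 = 2618.91 J/mol
exponent = -dG*1000 / (RT) = -(16.7*1000) / 2618.91 = -6.3766987
K = exp(-6.3766987)
K = 0.0017007283, rounded to 4 significant figures:

0.001701


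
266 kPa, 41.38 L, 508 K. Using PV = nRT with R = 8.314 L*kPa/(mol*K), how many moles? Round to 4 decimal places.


PV = nRT, solve for n = PV / (RT).
PV = 266 * 41.38 = 11007.08
RT = 8.314 * 508 = 4223.512
n = 11007.08 / 4223.512
n = 2.60614389 mol, rounded to 4 dp:

2.6061 mol


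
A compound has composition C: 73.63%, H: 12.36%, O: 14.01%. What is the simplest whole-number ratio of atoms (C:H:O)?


Assume 100 g of compound, divide each mass% by atomic mass to get moles, then normalize by the smallest to get a raw atom ratio.
Moles per 100 g: C: 73.63/12.011 = 6.1302, H: 12.36/1.008 = 12.2619, O: 14.01/15.999 = 0.8757
Raw ratio (divide by min = 0.8757): C: 7.001, H: 14.003, O: 1.0
Multiply by 1 to clear fractions: C: 7.001 ~= 7, H: 14.003 ~= 14, O: 1.0 ~= 1
Reduce by GCD to get the simplest whole-number ratio:

7:14:1


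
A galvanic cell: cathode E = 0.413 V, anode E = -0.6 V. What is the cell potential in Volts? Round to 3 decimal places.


Standard cell potential: E_cell = E_cathode - E_anode.
E_cell = 0.413 - (-0.6)
E_cell = 1.013 V, rounded to 3 dp:

1.013 V


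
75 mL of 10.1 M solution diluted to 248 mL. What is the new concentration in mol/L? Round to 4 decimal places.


Dilution: M1*V1 = M2*V2, solve for M2.
M2 = M1*V1 / V2
M2 = 10.1 * 75 / 248
M2 = 757.5 / 248
M2 = 3.05443548 mol/L, rounded to 4 dp:

3.0544 mol/L


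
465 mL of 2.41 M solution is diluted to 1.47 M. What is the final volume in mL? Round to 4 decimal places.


Dilution: M1*V1 = M2*V2, solve for V2.
V2 = M1*V1 / M2
V2 = 2.41 * 465 / 1.47
V2 = 1120.65 / 1.47
V2 = 762.34693878 mL, rounded to 4 dp:

762.3469 mL


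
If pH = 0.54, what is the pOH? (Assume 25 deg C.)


At 25 deg C, pH + pOH = 14.
pOH = 14 - pH = 14 - 0.54
pOH = 13.46:

13.46


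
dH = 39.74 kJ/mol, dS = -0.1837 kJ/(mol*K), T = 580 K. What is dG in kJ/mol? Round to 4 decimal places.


Gibbs: dG = dH - T*dS (consistent units, dS already in kJ/(mol*K)).
T*dS = 580 * -0.1837 = -106.546
dG = 39.74 - (-106.546)
dG = 146.286 kJ/mol, rounded to 4 dp:

146.2860 kJ/mol


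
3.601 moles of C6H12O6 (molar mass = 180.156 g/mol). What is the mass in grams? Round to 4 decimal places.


mass = n * M
mass = 3.601 * 180.156
mass = 648.741756 g, rounded to 4 dp:

648.7418 g


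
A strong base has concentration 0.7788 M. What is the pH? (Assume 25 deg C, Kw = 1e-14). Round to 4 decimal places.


A strong base dissociates completely, so [OH-] equals the given concentration.
pOH = -log10([OH-]) = -log10(0.7788) = 0.108574
pH = 14 - pOH = 14 - 0.108574
pH = 13.891426, rounded to 4 dp:

13.8914


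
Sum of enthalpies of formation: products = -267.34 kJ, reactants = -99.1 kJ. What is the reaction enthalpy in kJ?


dH_rxn = sum(dH_f products) - sum(dH_f reactants)
dH_rxn = -267.34 - (-99.1)
dH_rxn = -168.24 kJ:

-168.24 kJ


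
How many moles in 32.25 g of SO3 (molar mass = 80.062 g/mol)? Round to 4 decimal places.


n = mass / M
n = 32.25 / 80.062
n = 0.40281282 mol, rounded to 4 dp:

0.4028 mol


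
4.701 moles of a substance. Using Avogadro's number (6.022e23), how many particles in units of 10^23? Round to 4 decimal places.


N = n * NA, then divide by 1e23 for the requested units.
N / 1e23 = n * 6.022
N / 1e23 = 4.701 * 6.022
N / 1e23 = 28.309422, rounded to 4 dp:

28.3094


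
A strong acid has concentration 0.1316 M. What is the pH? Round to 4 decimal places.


A strong acid dissociates completely, so [H+] equals the given concentration.
pH = -log10([H+]) = -log10(0.1316)
pH = 0.88074411, rounded to 4 dp:

0.8807


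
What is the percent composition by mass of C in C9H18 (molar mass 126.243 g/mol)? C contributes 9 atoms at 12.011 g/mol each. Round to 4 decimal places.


pct = 100 * (n_elem * M_elem) / M_total
mass_contribution = 9 * 12.011 = 108.099 g/mol
pct = 100 * 108.099 / 126.243
pct = 85.62771797 %, rounded to 4 dp:

85.6277 %


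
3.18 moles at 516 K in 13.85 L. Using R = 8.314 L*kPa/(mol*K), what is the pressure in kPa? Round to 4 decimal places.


PV = nRT, solve for P = nRT / V.
nRT = 3.18 * 8.314 * 516 = 13642.2763
P = 13642.2763 / 13.85
P = 985.00189892 kPa, rounded to 4 dp:

985.0019 kPa


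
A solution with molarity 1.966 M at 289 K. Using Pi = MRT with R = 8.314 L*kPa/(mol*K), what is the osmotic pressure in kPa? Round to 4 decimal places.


Osmotic pressure (van't Hoff): Pi = M*R*T.
RT = 8.314 * 289 = 2402.746
Pi = 1.966 * 2402.746
Pi = 4723.798636 kPa, rounded to 4 dp:

4723.7986 kPa


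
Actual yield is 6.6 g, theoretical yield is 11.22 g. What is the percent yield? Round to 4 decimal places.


% yield = 100 * actual / theoretical
% yield = 100 * 6.6 / 11.22
% yield = 58.82352941 %, rounded to 4 dp:

58.8235 %


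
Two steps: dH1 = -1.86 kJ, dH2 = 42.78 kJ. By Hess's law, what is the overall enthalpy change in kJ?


Hess's law: enthalpy is a state function, so add the step enthalpies.
dH_total = dH1 + dH2 = -1.86 + (42.78)
dH_total = 40.92 kJ:

40.92 kJ


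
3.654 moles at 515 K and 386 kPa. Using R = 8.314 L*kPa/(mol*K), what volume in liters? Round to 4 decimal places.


PV = nRT, solve for V = nRT / P.
nRT = 3.654 * 8.314 * 515 = 15645.3683
V = 15645.3683 / 386
V = 40.53204223 L, rounded to 4 dp:

40.5320 L


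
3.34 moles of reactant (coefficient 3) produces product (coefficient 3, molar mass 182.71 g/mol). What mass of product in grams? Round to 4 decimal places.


Use the coefficient ratio to convert reactant moles to product moles, then multiply by the product's molar mass.
moles_P = moles_R * (coeff_P / coeff_R) = 3.34 * (3/3) = 3.34
mass_P = moles_P * M_P = 3.34 * 182.71
mass_P = 610.2514 g, rounded to 4 dp:

610.2514 g


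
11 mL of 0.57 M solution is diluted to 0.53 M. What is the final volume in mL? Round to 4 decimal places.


Dilution: M1*V1 = M2*V2, solve for V2.
V2 = M1*V1 / M2
V2 = 0.57 * 11 / 0.53
V2 = 6.27 / 0.53
V2 = 11.83018868 mL, rounded to 4 dp:

11.8302 mL


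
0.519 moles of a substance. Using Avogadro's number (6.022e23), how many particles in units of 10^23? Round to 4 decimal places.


N = n * NA, then divide by 1e23 for the requested units.
N / 1e23 = n * 6.022
N / 1e23 = 0.519 * 6.022
N / 1e23 = 3.125418, rounded to 4 dp:

3.1254


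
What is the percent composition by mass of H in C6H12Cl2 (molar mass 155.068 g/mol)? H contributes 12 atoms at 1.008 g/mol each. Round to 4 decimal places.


pct = 100 * (n_elem * M_elem) / M_total
mass_contribution = 12 * 1.008 = 12.096 g/mol
pct = 100 * 12.096 / 155.068
pct = 7.80044884 %, rounded to 4 dp:

7.8004 %


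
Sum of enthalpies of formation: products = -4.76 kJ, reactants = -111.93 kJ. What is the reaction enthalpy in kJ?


dH_rxn = sum(dH_f products) - sum(dH_f reactants)
dH_rxn = -4.76 - (-111.93)
dH_rxn = 107.17 kJ:

107.17 kJ


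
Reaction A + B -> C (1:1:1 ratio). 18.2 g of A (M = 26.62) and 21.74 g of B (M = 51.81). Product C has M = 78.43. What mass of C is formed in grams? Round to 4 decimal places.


Find moles of each reactant; the smaller value is the limiting reagent in a 1:1:1 reaction, so moles_C equals moles of the limiter.
n_A = mass_A / M_A = 18.2 / 26.62 = 0.683696 mol
n_B = mass_B / M_B = 21.74 / 51.81 = 0.41961 mol
Limiting reagent: B (smaller), n_limiting = 0.41961 mol
mass_C = n_limiting * M_C = 0.41961 * 78.43
mass_C = 32.9100123 g, rounded to 4 dp:

32.9100 g


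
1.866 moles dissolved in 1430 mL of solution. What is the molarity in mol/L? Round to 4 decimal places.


Convert volume to liters: V_L = V_mL / 1000.
V_L = 1430 / 1000 = 1.43 L
M = n / V_L = 1.866 / 1.43
M = 1.3048951 mol/L, rounded to 4 dp:

1.3049 mol/L


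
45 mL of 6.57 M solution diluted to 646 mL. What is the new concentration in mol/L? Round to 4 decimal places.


Dilution: M1*V1 = M2*V2, solve for M2.
M2 = M1*V1 / V2
M2 = 6.57 * 45 / 646
M2 = 295.65 / 646
M2 = 0.45766254 mol/L, rounded to 4 dp:

0.4577 mol/L


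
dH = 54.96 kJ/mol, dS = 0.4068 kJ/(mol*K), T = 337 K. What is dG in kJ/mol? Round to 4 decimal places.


Gibbs: dG = dH - T*dS (consistent units, dS already in kJ/(mol*K)).
T*dS = 337 * 0.4068 = 137.0916
dG = 54.96 - (137.0916)
dG = -82.1316 kJ/mol, rounded to 4 dp:

-82.1316 kJ/mol


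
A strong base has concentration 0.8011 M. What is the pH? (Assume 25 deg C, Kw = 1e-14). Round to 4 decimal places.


A strong base dissociates completely, so [OH-] equals the given concentration.
pOH = -log10([OH-]) = -log10(0.8011) = 0.096313
pH = 14 - pOH = 14 - 0.096313
pH = 13.903687, rounded to 4 dp:

13.9037


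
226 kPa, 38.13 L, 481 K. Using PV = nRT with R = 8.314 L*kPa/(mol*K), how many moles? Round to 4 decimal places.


PV = nRT, solve for n = PV / (RT).
PV = 226 * 38.13 = 8617.38
RT = 8.314 * 481 = 3999.034
n = 8617.38 / 3999.034
n = 2.1548654 mol, rounded to 4 dp:

2.1549 mol


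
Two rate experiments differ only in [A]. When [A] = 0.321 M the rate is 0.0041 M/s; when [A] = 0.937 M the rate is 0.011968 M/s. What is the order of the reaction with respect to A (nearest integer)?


Rate is proportional to [A]^n, so rate2/rate1 = ([A]2/[A]1)^n. Take logs to solve for n.
rate2/rate1 = 0.011968 / 0.0041 = 2.919
[A]2/[A]1 = 0.937 / 0.321 = 2.919
n = ln(2.919) / ln(2.919) = 1.0
Nearest integer order:

1


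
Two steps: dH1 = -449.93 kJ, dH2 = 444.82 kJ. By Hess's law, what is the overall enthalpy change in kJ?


Hess's law: enthalpy is a state function, so add the step enthalpies.
dH_total = dH1 + dH2 = -449.93 + (444.82)
dH_total = -5.11 kJ:

-5.11 kJ


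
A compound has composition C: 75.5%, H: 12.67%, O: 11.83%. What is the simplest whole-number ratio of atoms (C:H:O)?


Assume 100 g of compound, divide each mass% by atomic mass to get moles, then normalize by the smallest to get a raw atom ratio.
Moles per 100 g: C: 75.5/12.011 = 6.2859, H: 12.67/1.008 = 12.5694, O: 11.83/15.999 = 0.7394
Raw ratio (divide by min = 0.7394): C: 8.501, H: 16.999, O: 1.0
Multiply by 2 to clear fractions: C: 17.002 ~= 17, H: 33.998 ~= 34, O: 2.0 ~= 2
Reduce by GCD to get the simplest whole-number ratio:

17:34:2


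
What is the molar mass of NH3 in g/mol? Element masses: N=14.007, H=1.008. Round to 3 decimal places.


M = sum(count * atomic_mass) over atoms.
M = 1*14.007 + 3*1.008
M = 14.007 + 3.024
M = 17.031 g/mol, rounded to 3 dp:

17.031 g/mol


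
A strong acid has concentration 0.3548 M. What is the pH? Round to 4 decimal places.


A strong acid dissociates completely, so [H+] equals the given concentration.
pH = -log10([H+]) = -log10(0.3548)
pH = 0.45001639, rounded to 4 dp:

0.4500


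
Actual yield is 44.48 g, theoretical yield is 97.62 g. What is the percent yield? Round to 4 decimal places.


% yield = 100 * actual / theoretical
% yield = 100 * 44.48 / 97.62
% yield = 45.56443352 %, rounded to 4 dp:

45.5644 %


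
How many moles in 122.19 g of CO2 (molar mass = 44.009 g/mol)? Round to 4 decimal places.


n = mass / M
n = 122.19 / 44.009
n = 2.77647754 mol, rounded to 4 dp:

2.7765 mol


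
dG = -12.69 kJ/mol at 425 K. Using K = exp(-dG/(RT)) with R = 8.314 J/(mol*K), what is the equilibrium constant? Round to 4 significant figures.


dG is in kJ/mol; multiply by 1000 to match R in J/(mol*K).
RT = 8.314 * 425 = 3533.45 J/mol
exponent = -dG*1000 / (RT) = -(-12.69*1000) / 3533.45 = 3.59139085
K = exp(3.59139085)
K = 36.284507, rounded to 4 significant figures:

36.28


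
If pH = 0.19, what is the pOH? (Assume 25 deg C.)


At 25 deg C, pH + pOH = 14.
pOH = 14 - pH = 14 - 0.19
pOH = 13.81:

13.81


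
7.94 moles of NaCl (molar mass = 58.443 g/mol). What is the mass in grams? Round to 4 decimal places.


mass = n * M
mass = 7.94 * 58.443
mass = 464.03742 g, rounded to 4 dp:

464.0374 g


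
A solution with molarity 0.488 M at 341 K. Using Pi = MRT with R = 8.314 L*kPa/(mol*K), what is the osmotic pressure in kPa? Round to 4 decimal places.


Osmotic pressure (van't Hoff): Pi = M*R*T.
RT = 8.314 * 341 = 2835.074
Pi = 0.488 * 2835.074
Pi = 1383.516112 kPa, rounded to 4 dp:

1383.5161 kPa


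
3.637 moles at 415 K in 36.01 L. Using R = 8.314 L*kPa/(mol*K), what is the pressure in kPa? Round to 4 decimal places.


PV = nRT, solve for P = nRT / V.
nRT = 3.637 * 8.314 * 415 = 12548.7775
P = 12548.7775 / 36.01
P = 348.48035268 kPa, rounded to 4 dp:

348.4804 kPa


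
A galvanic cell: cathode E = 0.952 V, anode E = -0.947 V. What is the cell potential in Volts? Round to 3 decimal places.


Standard cell potential: E_cell = E_cathode - E_anode.
E_cell = 0.952 - (-0.947)
E_cell = 1.899 V, rounded to 3 dp:

1.899 V


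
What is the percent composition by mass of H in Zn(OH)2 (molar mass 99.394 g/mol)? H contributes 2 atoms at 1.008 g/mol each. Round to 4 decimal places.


pct = 100 * (n_elem * M_elem) / M_total
mass_contribution = 2 * 1.008 = 2.016 g/mol
pct = 100 * 2.016 / 99.394
pct = 2.02829145 %, rounded to 4 dp:

2.0283 %


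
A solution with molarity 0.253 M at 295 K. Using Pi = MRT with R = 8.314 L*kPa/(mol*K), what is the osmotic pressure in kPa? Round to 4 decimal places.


Osmotic pressure (van't Hoff): Pi = M*R*T.
RT = 8.314 * 295 = 2452.63
Pi = 0.253 * 2452.63
Pi = 620.51539 kPa, rounded to 4 dp:

620.5154 kPa


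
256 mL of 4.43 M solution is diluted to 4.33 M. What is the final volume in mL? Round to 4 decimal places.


Dilution: M1*V1 = M2*V2, solve for V2.
V2 = M1*V1 / M2
V2 = 4.43 * 256 / 4.33
V2 = 1134.08 / 4.33
V2 = 261.91224018 mL, rounded to 4 dp:

261.9122 mL


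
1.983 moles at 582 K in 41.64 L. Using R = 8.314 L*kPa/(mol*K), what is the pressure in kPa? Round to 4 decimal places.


PV = nRT, solve for P = nRT / V.
nRT = 1.983 * 8.314 * 582 = 9595.2373
P = 9595.2373 / 41.64
P = 230.43317243 kPa, rounded to 4 dp:

230.4332 kPa


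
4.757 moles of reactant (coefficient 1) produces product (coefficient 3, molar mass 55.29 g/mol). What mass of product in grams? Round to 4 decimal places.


Use the coefficient ratio to convert reactant moles to product moles, then multiply by the product's molar mass.
moles_P = moles_R * (coeff_P / coeff_R) = 4.757 * (3/1) = 14.271
mass_P = moles_P * M_P = 14.271 * 55.29
mass_P = 789.04359 g, rounded to 4 dp:

789.0436 g


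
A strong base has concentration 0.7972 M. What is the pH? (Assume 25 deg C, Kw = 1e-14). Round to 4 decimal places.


A strong base dissociates completely, so [OH-] equals the given concentration.
pOH = -log10([OH-]) = -log10(0.7972) = 0.098433
pH = 14 - pOH = 14 - 0.098433
pH = 13.901567, rounded to 4 dp:

13.9016


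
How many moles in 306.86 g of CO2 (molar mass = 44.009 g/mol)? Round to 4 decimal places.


n = mass / M
n = 306.86 / 44.009
n = 6.97266468 mol, rounded to 4 dp:

6.9727 mol


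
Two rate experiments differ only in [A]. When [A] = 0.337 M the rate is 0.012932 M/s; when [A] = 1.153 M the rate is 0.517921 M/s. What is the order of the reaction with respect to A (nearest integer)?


Rate is proportional to [A]^n, so rate2/rate1 = ([A]2/[A]1)^n. Take logs to solve for n.
rate2/rate1 = 0.517921 / 0.012932 = 40.0496
[A]2/[A]1 = 1.153 / 0.337 = 3.4214
n = ln(40.0496) / ln(3.4214) = 3.0
Nearest integer order:

3


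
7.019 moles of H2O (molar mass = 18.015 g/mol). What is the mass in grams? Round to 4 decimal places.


mass = n * M
mass = 7.019 * 18.015
mass = 126.447285 g, rounded to 4 dp:

126.4473 g


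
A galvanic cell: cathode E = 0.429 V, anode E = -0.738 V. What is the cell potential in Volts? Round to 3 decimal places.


Standard cell potential: E_cell = E_cathode - E_anode.
E_cell = 0.429 - (-0.738)
E_cell = 1.167 V, rounded to 3 dp:

1.167 V


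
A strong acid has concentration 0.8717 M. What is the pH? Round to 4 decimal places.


A strong acid dissociates completely, so [H+] equals the given concentration.
pH = -log10([H+]) = -log10(0.8717)
pH = 0.05963295, rounded to 4 dp:

0.0596


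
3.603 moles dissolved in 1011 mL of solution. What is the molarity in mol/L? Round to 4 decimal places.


Convert volume to liters: V_L = V_mL / 1000.
V_L = 1011 / 1000 = 1.011 L
M = n / V_L = 3.603 / 1.011
M = 3.56379822 mol/L, rounded to 4 dp:

3.5638 mol/L


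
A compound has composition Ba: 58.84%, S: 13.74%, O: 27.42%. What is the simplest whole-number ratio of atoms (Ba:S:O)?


Assume 100 g of compound, divide each mass% by atomic mass to get moles, then normalize by the smallest to get a raw atom ratio.
Moles per 100 g: Ba: 58.84/137.327 = 0.4285, S: 13.74/32.065 = 0.4285, O: 27.42/15.999 = 1.7139
Raw ratio (divide by min = 0.4285): Ba: 1.0, S: 1.0, O: 4.0
Multiply by 1 to clear fractions: Ba: 1.0 ~= 1, S: 1.0 ~= 1, O: 4.0 ~= 4
Reduce by GCD to get the simplest whole-number ratio:

1:1:4


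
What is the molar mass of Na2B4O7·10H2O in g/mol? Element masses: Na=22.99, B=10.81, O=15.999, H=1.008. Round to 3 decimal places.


M = sum(count * atomic_mass) over atoms.
M = 2*22.99 + 4*10.81 + 17*15.999 + 20*1.008
M = 45.98 + 43.24 + 271.983 + 20.16
M = 381.363 g/mol, rounded to 3 dp:

381.363 g/mol


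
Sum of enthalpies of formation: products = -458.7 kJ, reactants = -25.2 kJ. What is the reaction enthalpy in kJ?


dH_rxn = sum(dH_f products) - sum(dH_f reactants)
dH_rxn = -458.7 - (-25.2)
dH_rxn = -433.5 kJ:

-433.50 kJ


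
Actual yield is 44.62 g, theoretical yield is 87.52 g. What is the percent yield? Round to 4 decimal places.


% yield = 100 * actual / theoretical
% yield = 100 * 44.62 / 87.52
% yield = 50.98263254 %, rounded to 4 dp:

50.9826 %


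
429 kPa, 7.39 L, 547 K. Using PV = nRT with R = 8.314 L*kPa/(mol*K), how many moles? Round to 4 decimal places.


PV = nRT, solve for n = PV / (RT).
PV = 429 * 7.39 = 3170.31
RT = 8.314 * 547 = 4547.758
n = 3170.31 / 4547.758
n = 0.69711493 mol, rounded to 4 dp:

0.6971 mol


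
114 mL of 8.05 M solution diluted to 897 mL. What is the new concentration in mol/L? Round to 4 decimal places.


Dilution: M1*V1 = M2*V2, solve for M2.
M2 = M1*V1 / V2
M2 = 8.05 * 114 / 897
M2 = 917.7 / 897
M2 = 1.02307692 mol/L, rounded to 4 dp:

1.0231 mol/L


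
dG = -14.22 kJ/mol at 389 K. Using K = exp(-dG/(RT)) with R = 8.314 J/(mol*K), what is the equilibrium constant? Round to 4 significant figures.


dG is in kJ/mol; multiply by 1000 to match R in J/(mol*K).
RT = 8.314 * 389 = 3234.146 J/mol
exponent = -dG*1000 / (RT) = -(-14.22*1000) / 3234.146 = 4.39683304
K = exp(4.39683304)
K = 81.193325, rounded to 4 significant figures:

81.19


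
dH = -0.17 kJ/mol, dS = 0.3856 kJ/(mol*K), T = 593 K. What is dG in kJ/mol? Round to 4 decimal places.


Gibbs: dG = dH - T*dS (consistent units, dS already in kJ/(mol*K)).
T*dS = 593 * 0.3856 = 228.6608
dG = -0.17 - (228.6608)
dG = -228.8308 kJ/mol, rounded to 4 dp:

-228.8308 kJ/mol


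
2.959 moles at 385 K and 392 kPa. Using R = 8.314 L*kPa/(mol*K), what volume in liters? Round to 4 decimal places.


PV = nRT, solve for V = nRT / P.
nRT = 2.959 * 8.314 * 385 = 9471.4335
V = 9471.4335 / 392
V = 24.16182015 L, rounded to 4 dp:

24.1618 L


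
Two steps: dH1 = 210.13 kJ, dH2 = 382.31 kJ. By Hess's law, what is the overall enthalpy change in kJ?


Hess's law: enthalpy is a state function, so add the step enthalpies.
dH_total = dH1 + dH2 = 210.13 + (382.31)
dH_total = 592.44 kJ:

592.44 kJ


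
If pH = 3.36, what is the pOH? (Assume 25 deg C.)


At 25 deg C, pH + pOH = 14.
pOH = 14 - pH = 14 - 3.36
pOH = 10.64:

10.64


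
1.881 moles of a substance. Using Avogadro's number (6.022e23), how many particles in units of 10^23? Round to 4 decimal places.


N = n * NA, then divide by 1e23 for the requested units.
N / 1e23 = n * 6.022
N / 1e23 = 1.881 * 6.022
N / 1e23 = 11.327382, rounded to 4 dp:

11.3274


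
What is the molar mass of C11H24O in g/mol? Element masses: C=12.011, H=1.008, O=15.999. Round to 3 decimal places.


M = sum(count * atomic_mass) over atoms.
M = 11*12.011 + 24*1.008 + 1*15.999
M = 132.121 + 24.192 + 15.999
M = 172.312 g/mol, rounded to 3 dp:

172.312 g/mol


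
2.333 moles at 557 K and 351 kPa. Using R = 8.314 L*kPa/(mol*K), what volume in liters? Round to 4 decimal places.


PV = nRT, solve for V = nRT / P.
nRT = 2.333 * 8.314 * 557 = 10803.885
V = 10803.885 / 351
V = 30.78029915 L, rounded to 4 dp:

30.7803 L


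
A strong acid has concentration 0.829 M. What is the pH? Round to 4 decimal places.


A strong acid dissociates completely, so [H+] equals the given concentration.
pH = -log10([H+]) = -log10(0.829)
pH = 0.08144547, rounded to 4 dp:

0.0814


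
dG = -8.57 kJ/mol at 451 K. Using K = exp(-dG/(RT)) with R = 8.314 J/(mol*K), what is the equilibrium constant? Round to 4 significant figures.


dG is in kJ/mol; multiply by 1000 to match R in J/(mol*K).
RT = 8.314 * 451 = 3749.614 J/mol
exponent = -dG*1000 / (RT) = -(-8.57*1000) / 3749.614 = 2.28556859
K = exp(2.28556859)
K = 9.8312746, rounded to 4 significant figures:

9.831


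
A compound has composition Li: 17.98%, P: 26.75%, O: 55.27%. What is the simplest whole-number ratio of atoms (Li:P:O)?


Assume 100 g of compound, divide each mass% by atomic mass to get moles, then normalize by the smallest to get a raw atom ratio.
Moles per 100 g: Li: 17.98/6.941 = 2.5904, P: 26.75/30.974 = 0.8636, O: 55.27/15.999 = 3.4546
Raw ratio (divide by min = 0.8636): Li: 2.999, P: 1.0, O: 4.0
Multiply by 1 to clear fractions: Li: 2.999 ~= 3, P: 1.0 ~= 1, O: 4.0 ~= 4
Reduce by GCD to get the simplest whole-number ratio:

3:1:4


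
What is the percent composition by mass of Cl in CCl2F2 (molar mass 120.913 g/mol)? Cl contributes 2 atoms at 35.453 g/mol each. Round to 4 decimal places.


pct = 100 * (n_elem * M_elem) / M_total
mass_contribution = 2 * 35.453 = 70.906 g/mol
pct = 100 * 70.906 / 120.913
pct = 58.6421642 %, rounded to 4 dp:

58.6422 %


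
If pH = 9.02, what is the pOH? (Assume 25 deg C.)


At 25 deg C, pH + pOH = 14.
pOH = 14 - pH = 14 - 9.02
pOH = 4.98:

4.98


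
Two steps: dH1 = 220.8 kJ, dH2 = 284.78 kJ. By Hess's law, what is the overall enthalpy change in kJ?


Hess's law: enthalpy is a state function, so add the step enthalpies.
dH_total = dH1 + dH2 = 220.8 + (284.78)
dH_total = 505.58 kJ:

505.58 kJ


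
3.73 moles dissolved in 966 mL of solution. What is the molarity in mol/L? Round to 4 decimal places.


Convert volume to liters: V_L = V_mL / 1000.
V_L = 966 / 1000 = 0.966 L
M = n / V_L = 3.73 / 0.966
M = 3.86128364 mol/L, rounded to 4 dp:

3.8613 mol/L


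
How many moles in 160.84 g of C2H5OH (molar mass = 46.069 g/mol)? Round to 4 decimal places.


n = mass / M
n = 160.84 / 46.069
n = 3.49128481 mol, rounded to 4 dp:

3.4913 mol


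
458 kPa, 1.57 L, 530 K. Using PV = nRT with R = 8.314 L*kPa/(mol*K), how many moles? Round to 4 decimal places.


PV = nRT, solve for n = PV / (RT).
PV = 458 * 1.57 = 719.06
RT = 8.314 * 530 = 4406.42
n = 719.06 / 4406.42
n = 0.16318463 mol, rounded to 4 dp:

0.1632 mol


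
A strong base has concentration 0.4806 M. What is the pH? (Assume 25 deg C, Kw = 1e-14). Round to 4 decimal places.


A strong base dissociates completely, so [OH-] equals the given concentration.
pOH = -log10([OH-]) = -log10(0.4806) = 0.318216
pH = 14 - pOH = 14 - 0.318216
pH = 13.681784, rounded to 4 dp:

13.6818


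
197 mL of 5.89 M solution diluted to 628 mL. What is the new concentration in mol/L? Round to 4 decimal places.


Dilution: M1*V1 = M2*V2, solve for M2.
M2 = M1*V1 / V2
M2 = 5.89 * 197 / 628
M2 = 1160.33 / 628
M2 = 1.84765924 mol/L, rounded to 4 dp:

1.8477 mol/L


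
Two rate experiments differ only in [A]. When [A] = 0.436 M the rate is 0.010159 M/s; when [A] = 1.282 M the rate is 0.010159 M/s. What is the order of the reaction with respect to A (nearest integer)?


Rate is proportional to [A]^n, so rate2/rate1 = ([A]2/[A]1)^n. Take logs to solve for n.
rate2/rate1 = 0.010159 / 0.010159 = 1.0
[A]2/[A]1 = 1.282 / 0.436 = 2.9404
n = ln(1.0) / ln(2.9404) = 0.0
Nearest integer order:

0


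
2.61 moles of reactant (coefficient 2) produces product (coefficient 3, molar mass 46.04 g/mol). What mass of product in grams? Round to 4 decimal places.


Use the coefficient ratio to convert reactant moles to product moles, then multiply by the product's molar mass.
moles_P = moles_R * (coeff_P / coeff_R) = 2.61 * (3/2) = 3.915
mass_P = moles_P * M_P = 3.915 * 46.04
mass_P = 180.2466 g, rounded to 4 dp:

180.2466 g


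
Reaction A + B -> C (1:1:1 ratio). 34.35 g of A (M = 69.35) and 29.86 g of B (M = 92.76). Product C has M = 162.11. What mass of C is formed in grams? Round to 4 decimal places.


Find moles of each reactant; the smaller value is the limiting reagent in a 1:1:1 reaction, so moles_C equals moles of the limiter.
n_A = mass_A / M_A = 34.35 / 69.35 = 0.495314 mol
n_B = mass_B / M_B = 29.86 / 92.76 = 0.321906 mol
Limiting reagent: B (smaller), n_limiting = 0.321906 mol
mass_C = n_limiting * M_C = 0.321906 * 162.11
mass_C = 52.18418166 g, rounded to 4 dp:

52.1842 g


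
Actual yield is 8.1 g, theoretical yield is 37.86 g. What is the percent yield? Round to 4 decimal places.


% yield = 100 * actual / theoretical
% yield = 100 * 8.1 / 37.86
% yield = 21.39461173 %, rounded to 4 dp:

21.3946 %


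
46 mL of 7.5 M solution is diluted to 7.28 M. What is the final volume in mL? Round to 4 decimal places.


Dilution: M1*V1 = M2*V2, solve for V2.
V2 = M1*V1 / M2
V2 = 7.5 * 46 / 7.28
V2 = 345.0 / 7.28
V2 = 47.39010989 mL, rounded to 4 dp:

47.3901 mL


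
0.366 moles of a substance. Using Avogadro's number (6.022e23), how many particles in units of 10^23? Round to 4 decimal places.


N = n * NA, then divide by 1e23 for the requested units.
N / 1e23 = n * 6.022
N / 1e23 = 0.366 * 6.022
N / 1e23 = 2.204052, rounded to 4 dp:

2.2041


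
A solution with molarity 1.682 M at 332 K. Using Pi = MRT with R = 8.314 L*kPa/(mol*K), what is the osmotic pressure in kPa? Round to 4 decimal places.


Osmotic pressure (van't Hoff): Pi = M*R*T.
RT = 8.314 * 332 = 2760.248
Pi = 1.682 * 2760.248
Pi = 4642.737136 kPa, rounded to 4 dp:

4642.7371 kPa


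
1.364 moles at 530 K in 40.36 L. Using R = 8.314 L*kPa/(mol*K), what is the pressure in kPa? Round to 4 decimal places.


PV = nRT, solve for P = nRT / V.
nRT = 1.364 * 8.314 * 530 = 6010.3569
P = 6010.3569 / 40.36
P = 148.91865461 kPa, rounded to 4 dp:

148.9187 kPa


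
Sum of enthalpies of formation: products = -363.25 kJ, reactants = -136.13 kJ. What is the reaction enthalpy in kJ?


dH_rxn = sum(dH_f products) - sum(dH_f reactants)
dH_rxn = -363.25 - (-136.13)
dH_rxn = -227.12 kJ:

-227.12 kJ


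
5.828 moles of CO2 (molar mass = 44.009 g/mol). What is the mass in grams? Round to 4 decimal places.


mass = n * M
mass = 5.828 * 44.009
mass = 256.484452 g, rounded to 4 dp:

256.4845 g


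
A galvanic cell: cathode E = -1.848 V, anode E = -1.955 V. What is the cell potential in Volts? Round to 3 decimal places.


Standard cell potential: E_cell = E_cathode - E_anode.
E_cell = -1.848 - (-1.955)
E_cell = 0.107 V, rounded to 3 dp:

0.107 V


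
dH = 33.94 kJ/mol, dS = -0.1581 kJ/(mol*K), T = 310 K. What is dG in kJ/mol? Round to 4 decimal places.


Gibbs: dG = dH - T*dS (consistent units, dS already in kJ/(mol*K)).
T*dS = 310 * -0.1581 = -49.011
dG = 33.94 - (-49.011)
dG = 82.951 kJ/mol, rounded to 4 dp:

82.9510 kJ/mol


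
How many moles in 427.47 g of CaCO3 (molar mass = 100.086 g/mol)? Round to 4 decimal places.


n = mass / M
n = 427.47 / 100.086
n = 4.27102692 mol, rounded to 4 dp:

4.2710 mol


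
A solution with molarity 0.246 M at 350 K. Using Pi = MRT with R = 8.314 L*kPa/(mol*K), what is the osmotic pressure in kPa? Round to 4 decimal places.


Osmotic pressure (van't Hoff): Pi = M*R*T.
RT = 8.314 * 350 = 2909.9
Pi = 0.246 * 2909.9
Pi = 715.8354 kPa, rounded to 4 dp:

715.8354 kPa


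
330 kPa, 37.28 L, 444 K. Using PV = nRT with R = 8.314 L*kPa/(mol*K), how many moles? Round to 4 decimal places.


PV = nRT, solve for n = PV / (RT).
PV = 330 * 37.28 = 12302.4
RT = 8.314 * 444 = 3691.416
n = 12302.4 / 3691.416
n = 3.33270485 mol, rounded to 4 dp:

3.3327 mol


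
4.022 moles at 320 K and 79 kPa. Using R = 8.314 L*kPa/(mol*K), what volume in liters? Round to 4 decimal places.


PV = nRT, solve for V = nRT / P.
nRT = 4.022 * 8.314 * 320 = 10700.4506
V = 10700.4506 / 79
V = 135.44874177 L, rounded to 4 dp:

135.4487 L


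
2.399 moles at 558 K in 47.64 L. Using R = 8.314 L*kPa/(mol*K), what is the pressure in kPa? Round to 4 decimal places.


PV = nRT, solve for P = nRT / V.
nRT = 2.399 * 8.314 * 558 = 11129.4696
P = 11129.4696 / 47.64
P = 233.61607053 kPa, rounded to 4 dp:

233.6161 kPa


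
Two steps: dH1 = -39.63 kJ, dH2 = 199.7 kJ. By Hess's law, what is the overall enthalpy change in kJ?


Hess's law: enthalpy is a state function, so add the step enthalpies.
dH_total = dH1 + dH2 = -39.63 + (199.7)
dH_total = 160.07 kJ:

160.07 kJ


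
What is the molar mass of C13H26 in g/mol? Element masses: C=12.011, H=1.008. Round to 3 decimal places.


M = sum(count * atomic_mass) over atoms.
M = 13*12.011 + 26*1.008
M = 156.143 + 26.208
M = 182.351 g/mol, rounded to 3 dp:

182.351 g/mol


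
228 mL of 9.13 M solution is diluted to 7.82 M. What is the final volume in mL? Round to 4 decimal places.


Dilution: M1*V1 = M2*V2, solve for V2.
V2 = M1*V1 / M2
V2 = 9.13 * 228 / 7.82
V2 = 2081.64 / 7.82
V2 = 266.1943734 mL, rounded to 4 dp:

266.1944 mL


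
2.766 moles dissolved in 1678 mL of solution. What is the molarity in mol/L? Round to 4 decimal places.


Convert volume to liters: V_L = V_mL / 1000.
V_L = 1678 / 1000 = 1.678 L
M = n / V_L = 2.766 / 1.678
M = 1.64839094 mol/L, rounded to 4 dp:

1.6484 mol/L


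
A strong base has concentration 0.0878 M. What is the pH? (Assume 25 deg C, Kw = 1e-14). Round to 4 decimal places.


A strong base dissociates completely, so [OH-] equals the given concentration.
pOH = -log10([OH-]) = -log10(0.0878) = 1.056505
pH = 14 - pOH = 14 - 1.056505
pH = 12.943495, rounded to 4 dp:

12.9435


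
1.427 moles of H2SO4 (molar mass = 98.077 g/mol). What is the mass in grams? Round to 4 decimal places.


mass = n * M
mass = 1.427 * 98.077
mass = 139.955879 g, rounded to 4 dp:

139.9559 g


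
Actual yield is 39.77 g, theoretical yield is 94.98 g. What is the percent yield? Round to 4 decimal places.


% yield = 100 * actual / theoretical
% yield = 100 * 39.77 / 94.98
% yield = 41.87197305 %, rounded to 4 dp:

41.8720 %


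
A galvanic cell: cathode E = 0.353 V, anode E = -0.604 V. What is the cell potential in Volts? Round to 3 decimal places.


Standard cell potential: E_cell = E_cathode - E_anode.
E_cell = 0.353 - (-0.604)
E_cell = 0.957 V, rounded to 3 dp:

0.957 V


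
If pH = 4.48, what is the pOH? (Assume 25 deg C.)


At 25 deg C, pH + pOH = 14.
pOH = 14 - pH = 14 - 4.48
pOH = 9.52:

9.52


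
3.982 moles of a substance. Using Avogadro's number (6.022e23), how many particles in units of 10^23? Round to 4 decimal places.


N = n * NA, then divide by 1e23 for the requested units.
N / 1e23 = n * 6.022
N / 1e23 = 3.982 * 6.022
N / 1e23 = 23.979604, rounded to 4 dp:

23.9796


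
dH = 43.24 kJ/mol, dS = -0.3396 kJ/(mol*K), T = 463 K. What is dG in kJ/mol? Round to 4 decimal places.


Gibbs: dG = dH - T*dS (consistent units, dS already in kJ/(mol*K)).
T*dS = 463 * -0.3396 = -157.2348
dG = 43.24 - (-157.2348)
dG = 200.4748 kJ/mol, rounded to 4 dp:

200.4748 kJ/mol


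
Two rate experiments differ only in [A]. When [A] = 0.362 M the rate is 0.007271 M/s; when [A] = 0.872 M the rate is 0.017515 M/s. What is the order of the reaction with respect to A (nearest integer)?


Rate is proportional to [A]^n, so rate2/rate1 = ([A]2/[A]1)^n. Take logs to solve for n.
rate2/rate1 = 0.017515 / 0.007271 = 2.4089
[A]2/[A]1 = 0.872 / 0.362 = 2.4088
n = ln(2.4089) / ln(2.4088) = 1.0
Nearest integer order:

1


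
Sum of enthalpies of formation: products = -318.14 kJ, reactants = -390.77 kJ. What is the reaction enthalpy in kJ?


dH_rxn = sum(dH_f products) - sum(dH_f reactants)
dH_rxn = -318.14 - (-390.77)
dH_rxn = 72.63 kJ:

72.63 kJ


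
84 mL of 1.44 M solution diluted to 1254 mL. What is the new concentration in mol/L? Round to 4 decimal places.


Dilution: M1*V1 = M2*V2, solve for M2.
M2 = M1*V1 / V2
M2 = 1.44 * 84 / 1254
M2 = 120.96 / 1254
M2 = 0.09645933 mol/L, rounded to 4 dp:

0.0965 mol/L


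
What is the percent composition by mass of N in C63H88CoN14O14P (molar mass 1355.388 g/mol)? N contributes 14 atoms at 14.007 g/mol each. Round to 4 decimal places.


pct = 100 * (n_elem * M_elem) / M_total
mass_contribution = 14 * 14.007 = 196.098 g/mol
pct = 100 * 196.098 / 1355.388
pct = 14.46803425 %, rounded to 4 dp:

14.4680 %


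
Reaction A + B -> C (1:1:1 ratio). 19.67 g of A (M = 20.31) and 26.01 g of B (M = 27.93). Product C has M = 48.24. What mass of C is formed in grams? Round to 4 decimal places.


Find moles of each reactant; the smaller value is the limiting reagent in a 1:1:1 reaction, so moles_C equals moles of the limiter.
n_A = mass_A / M_A = 19.67 / 20.31 = 0.968488 mol
n_B = mass_B / M_B = 26.01 / 27.93 = 0.931257 mol
Limiting reagent: B (smaller), n_limiting = 0.931257 mol
mass_C = n_limiting * M_C = 0.931257 * 48.24
mass_C = 44.92383768 g, rounded to 4 dp:

44.9238 g


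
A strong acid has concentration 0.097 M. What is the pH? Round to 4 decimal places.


A strong acid dissociates completely, so [H+] equals the given concentration.
pH = -log10([H+]) = -log10(0.097)
pH = 1.01322827, rounded to 4 dp:

1.0132


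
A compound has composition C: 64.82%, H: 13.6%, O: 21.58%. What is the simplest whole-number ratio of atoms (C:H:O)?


Assume 100 g of compound, divide each mass% by atomic mass to get moles, then normalize by the smallest to get a raw atom ratio.
Moles per 100 g: C: 64.82/12.011 = 5.3967, H: 13.6/1.008 = 13.4921, O: 21.58/15.999 = 1.3488
Raw ratio (divide by min = 1.3488): C: 4.001, H: 10.003, O: 1.0
Multiply by 1 to clear fractions: C: 4.001 ~= 4, H: 10.003 ~= 10, O: 1.0 ~= 1
Reduce by GCD to get the simplest whole-number ratio:

4:10:1


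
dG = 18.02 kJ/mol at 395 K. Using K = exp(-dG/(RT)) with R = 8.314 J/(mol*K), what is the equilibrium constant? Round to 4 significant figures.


dG is in kJ/mol; multiply by 1000 to match R in J/(mol*K).
RT = 8.314 * 395 = 3284.03 J/mol
exponent = -dG*1000 / (RT) = -(18.02*1000) / 3284.03 = -5.48716059
K = exp(-5.48716059)
K = 0.0041395815, rounded to 4 significant figures:

0.004140


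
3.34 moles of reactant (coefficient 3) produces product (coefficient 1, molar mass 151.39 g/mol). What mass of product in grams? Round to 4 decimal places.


Use the coefficient ratio to convert reactant moles to product moles, then multiply by the product's molar mass.
moles_P = moles_R * (coeff_P / coeff_R) = 3.34 * (1/3) = 1.113333
mass_P = moles_P * M_P = 1.113333 * 151.39
mass_P = 168.54748287 g, rounded to 4 dp:

168.5475 g


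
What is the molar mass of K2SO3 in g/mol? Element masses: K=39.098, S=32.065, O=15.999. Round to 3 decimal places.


M = sum(count * atomic_mass) over atoms.
M = 2*39.098 + 1*32.065 + 3*15.999
M = 78.196 + 32.065 + 47.997
M = 158.258 g/mol, rounded to 3 dp:

158.258 g/mol


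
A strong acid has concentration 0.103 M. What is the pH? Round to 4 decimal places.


A strong acid dissociates completely, so [H+] equals the given concentration.
pH = -log10([H+]) = -log10(0.103)
pH = 0.98716278, rounded to 4 dp:

0.9872


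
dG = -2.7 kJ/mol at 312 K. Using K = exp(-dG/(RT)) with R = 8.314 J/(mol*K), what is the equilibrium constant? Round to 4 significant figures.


dG is in kJ/mol; multiply by 1000 to match R in J/(mol*K).
RT = 8.314 * 312 = 2593.968 J/mol
exponent = -dG*1000 / (RT) = -(-2.7*1000) / 2593.968 = 1.04087637
K = exp(1.04087637)
K = 2.8316975, rounded to 4 significant figures:

2.832


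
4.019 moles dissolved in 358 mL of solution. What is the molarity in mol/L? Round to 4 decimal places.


Convert volume to liters: V_L = V_mL / 1000.
V_L = 358 / 1000 = 0.358 L
M = n / V_L = 4.019 / 0.358
M = 11.22625698 mol/L, rounded to 4 dp:

11.2263 mol/L


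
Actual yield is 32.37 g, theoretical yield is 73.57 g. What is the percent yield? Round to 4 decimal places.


% yield = 100 * actual / theoretical
% yield = 100 * 32.37 / 73.57
% yield = 43.9989126 %, rounded to 4 dp:

43.9989 %


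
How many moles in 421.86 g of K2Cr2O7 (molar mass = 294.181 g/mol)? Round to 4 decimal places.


n = mass / M
n = 421.86 / 294.181
n = 1.43401511 mol, rounded to 4 dp:

1.4340 mol


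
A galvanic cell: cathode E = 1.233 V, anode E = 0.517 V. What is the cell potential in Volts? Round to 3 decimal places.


Standard cell potential: E_cell = E_cathode - E_anode.
E_cell = 1.233 - (0.517)
E_cell = 0.716 V, rounded to 3 dp:

0.716 V


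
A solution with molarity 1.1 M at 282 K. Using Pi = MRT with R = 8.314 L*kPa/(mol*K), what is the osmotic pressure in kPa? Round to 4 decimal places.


Osmotic pressure (van't Hoff): Pi = M*R*T.
RT = 8.314 * 282 = 2344.548
Pi = 1.1 * 2344.548
Pi = 2579.0028 kPa, rounded to 4 dp:

2579.0028 kPa


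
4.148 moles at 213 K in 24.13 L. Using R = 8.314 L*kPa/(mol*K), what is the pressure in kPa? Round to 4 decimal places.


PV = nRT, solve for P = nRT / V.
nRT = 4.148 * 8.314 * 213 = 7345.6185
P = 7345.6185 / 24.13
P = 304.41850394 kPa, rounded to 4 dp:

304.4185 kPa
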